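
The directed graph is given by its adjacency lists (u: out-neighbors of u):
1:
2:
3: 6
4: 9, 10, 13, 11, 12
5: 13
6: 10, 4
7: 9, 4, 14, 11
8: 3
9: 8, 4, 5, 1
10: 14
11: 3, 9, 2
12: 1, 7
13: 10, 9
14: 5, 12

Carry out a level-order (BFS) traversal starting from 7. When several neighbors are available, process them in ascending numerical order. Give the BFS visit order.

Visit 7; enqueue 4, 9, 11, 14 → queue [4, 9, 11, 14]
Visit 4; enqueue 10, 12, 13 → queue [9, 11, 14, 10, 12, 13]
Visit 9; enqueue 1, 5, 8 → queue [11, 14, 10, 12, 13, 1, 5, 8]
Visit 11; enqueue 2, 3 → queue [14, 10, 12, 13, 1, 5, 8, 2, 3]
Visit 14 → queue [10, 12, 13, 1, 5, 8, 2, 3]
Visit 10 → queue [12, 13, 1, 5, 8, 2, 3]
Visit 12 → queue [13, 1, 5, 8, 2, 3]
Visit 13 → queue [1, 5, 8, 2, 3]
Visit 1 → queue [5, 8, 2, 3]
Visit 5 → queue [8, 2, 3]
Visit 8 → queue [2, 3]
Visit 2 → queue [3]
Visit 3; enqueue 6 → queue [6]
Visit 6 → queue []

7 4 9 11 14 10 12 13 1 5 8 2 3 6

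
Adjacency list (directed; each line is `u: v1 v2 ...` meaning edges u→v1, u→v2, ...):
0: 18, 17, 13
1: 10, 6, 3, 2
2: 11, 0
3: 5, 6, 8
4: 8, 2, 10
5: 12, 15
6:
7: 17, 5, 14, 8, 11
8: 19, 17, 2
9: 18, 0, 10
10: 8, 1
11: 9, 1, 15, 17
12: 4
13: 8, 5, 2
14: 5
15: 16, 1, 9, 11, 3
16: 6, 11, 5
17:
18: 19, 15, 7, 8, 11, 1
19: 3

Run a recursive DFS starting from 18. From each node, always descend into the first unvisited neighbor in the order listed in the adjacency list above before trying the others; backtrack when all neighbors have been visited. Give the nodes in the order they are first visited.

18, 19, 3, 5, 12, 4, 8, 17, 2, 11, 9, 0, 13, 10, 1, 6, 15, 16, 7, 14

Visit 18
18 → 19
19 → 3
3 → 5
5 → 12
12 → 4
4 → 8
8 → 17
8 → 2
2 → 11
11 → 9
9 → 0
0 → 13
9 → 10
10 → 1
1 → 6
11 → 15
15 → 16
18 → 7
7 → 14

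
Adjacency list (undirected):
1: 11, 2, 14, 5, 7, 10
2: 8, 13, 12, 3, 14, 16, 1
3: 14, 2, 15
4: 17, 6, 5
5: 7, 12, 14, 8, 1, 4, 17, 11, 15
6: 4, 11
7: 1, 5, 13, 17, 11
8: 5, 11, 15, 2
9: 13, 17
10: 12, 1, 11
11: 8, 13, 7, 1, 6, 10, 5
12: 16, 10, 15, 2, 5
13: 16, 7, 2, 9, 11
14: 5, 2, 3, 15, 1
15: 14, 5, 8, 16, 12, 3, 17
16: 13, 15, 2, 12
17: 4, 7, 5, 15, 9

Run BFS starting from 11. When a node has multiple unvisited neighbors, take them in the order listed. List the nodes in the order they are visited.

11, 8, 13, 7, 1, 6, 10, 5, 15, 2, 16, 9, 17, 14, 4, 12, 3

Visit 11; enqueue 8, 13, 7, 1, 6, 10, 5 → queue [8, 13, 7, 1, 6, 10, 5]
Visit 8; enqueue 15, 2 → queue [13, 7, 1, 6, 10, 5, 15, 2]
Visit 13; enqueue 16, 9 → queue [7, 1, 6, 10, 5, 15, 2, 16, 9]
Visit 7; enqueue 17 → queue [1, 6, 10, 5, 15, 2, 16, 9, 17]
Visit 1; enqueue 14 → queue [6, 10, 5, 15, 2, 16, 9, 17, 14]
Visit 6; enqueue 4 → queue [10, 5, 15, 2, 16, 9, 17, 14, 4]
Visit 10; enqueue 12 → queue [5, 15, 2, 16, 9, 17, 14, 4, 12]
Visit 5 → queue [15, 2, 16, 9, 17, 14, 4, 12]
Visit 15; enqueue 3 → queue [2, 16, 9, 17, 14, 4, 12, 3]
Visit 2 → queue [16, 9, 17, 14, 4, 12, 3]
Visit 16 → queue [9, 17, 14, 4, 12, 3]
Visit 9 → queue [17, 14, 4, 12, 3]
Visit 17 → queue [14, 4, 12, 3]
Visit 14 → queue [4, 12, 3]
Visit 4 → queue [12, 3]
Visit 12 → queue [3]
Visit 3 → queue []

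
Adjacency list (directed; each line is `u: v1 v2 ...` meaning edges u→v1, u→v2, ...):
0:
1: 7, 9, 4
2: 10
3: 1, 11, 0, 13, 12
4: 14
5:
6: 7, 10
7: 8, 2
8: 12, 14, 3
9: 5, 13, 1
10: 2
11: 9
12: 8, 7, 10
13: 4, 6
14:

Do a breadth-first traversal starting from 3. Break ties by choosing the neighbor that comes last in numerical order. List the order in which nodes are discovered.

Visit 3; enqueue 13, 12, 11, 1, 0 → queue [13, 12, 11, 1, 0]
Visit 13; enqueue 6, 4 → queue [12, 11, 1, 0, 6, 4]
Visit 12; enqueue 10, 8, 7 → queue [11, 1, 0, 6, 4, 10, 8, 7]
Visit 11; enqueue 9 → queue [1, 0, 6, 4, 10, 8, 7, 9]
Visit 1 → queue [0, 6, 4, 10, 8, 7, 9]
Visit 0 → queue [6, 4, 10, 8, 7, 9]
Visit 6 → queue [4, 10, 8, 7, 9]
Visit 4; enqueue 14 → queue [10, 8, 7, 9, 14]
Visit 10; enqueue 2 → queue [8, 7, 9, 14, 2]
Visit 8 → queue [7, 9, 14, 2]
Visit 7 → queue [9, 14, 2]
Visit 9; enqueue 5 → queue [14, 2, 5]
Visit 14 → queue [2, 5]
Visit 2 → queue [5]
Visit 5 → queue []

3 → 13 → 12 → 11 → 1 → 0 → 6 → 4 → 10 → 8 → 7 → 9 → 14 → 2 → 5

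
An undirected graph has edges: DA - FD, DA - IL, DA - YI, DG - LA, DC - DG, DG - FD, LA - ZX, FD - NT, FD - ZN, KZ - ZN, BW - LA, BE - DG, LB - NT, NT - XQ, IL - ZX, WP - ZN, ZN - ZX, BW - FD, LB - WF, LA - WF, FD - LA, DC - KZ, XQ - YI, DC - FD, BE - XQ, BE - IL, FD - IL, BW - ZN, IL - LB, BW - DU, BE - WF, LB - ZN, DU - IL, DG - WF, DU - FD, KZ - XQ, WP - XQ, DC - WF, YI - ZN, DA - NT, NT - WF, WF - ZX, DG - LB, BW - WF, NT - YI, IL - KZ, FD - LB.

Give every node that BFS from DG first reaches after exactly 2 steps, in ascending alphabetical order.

BW, DA, DU, IL, KZ, NT, XQ, ZN, ZX

Level 0: DG
Level 1: BE, DC, FD, LA, LB, WF
Level 2: BW, DA, DU, IL, KZ, NT, XQ, ZN, ZX
Level 3: WP, YI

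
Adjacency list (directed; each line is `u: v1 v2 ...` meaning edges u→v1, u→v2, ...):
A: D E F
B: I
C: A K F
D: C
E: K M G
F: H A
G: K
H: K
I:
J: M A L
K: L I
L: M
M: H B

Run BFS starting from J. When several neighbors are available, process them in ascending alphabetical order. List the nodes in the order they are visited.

J, A, L, M, D, E, F, B, H, C, G, K, I

Visit J; enqueue A, L, M → queue [A, L, M]
Visit A; enqueue D, E, F → queue [L, M, D, E, F]
Visit L → queue [M, D, E, F]
Visit M; enqueue B, H → queue [D, E, F, B, H]
Visit D; enqueue C → queue [E, F, B, H, C]
Visit E; enqueue G, K → queue [F, B, H, C, G, K]
Visit F → queue [B, H, C, G, K]
Visit B; enqueue I → queue [H, C, G, K, I]
Visit H → queue [C, G, K, I]
Visit C → queue [G, K, I]
Visit G → queue [K, I]
Visit K → queue [I]
Visit I → queue []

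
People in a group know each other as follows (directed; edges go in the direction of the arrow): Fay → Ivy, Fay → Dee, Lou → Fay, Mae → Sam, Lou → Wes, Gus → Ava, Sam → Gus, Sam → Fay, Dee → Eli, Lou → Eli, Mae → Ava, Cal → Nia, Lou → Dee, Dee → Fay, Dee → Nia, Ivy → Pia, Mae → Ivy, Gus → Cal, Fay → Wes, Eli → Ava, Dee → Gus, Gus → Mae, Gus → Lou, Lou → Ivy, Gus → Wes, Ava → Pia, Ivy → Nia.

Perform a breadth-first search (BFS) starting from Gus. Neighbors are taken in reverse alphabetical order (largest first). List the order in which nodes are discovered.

Gus → Wes → Mae → Lou → Cal → Ava → Sam → Ivy → Fay → Eli → Dee → Nia → Pia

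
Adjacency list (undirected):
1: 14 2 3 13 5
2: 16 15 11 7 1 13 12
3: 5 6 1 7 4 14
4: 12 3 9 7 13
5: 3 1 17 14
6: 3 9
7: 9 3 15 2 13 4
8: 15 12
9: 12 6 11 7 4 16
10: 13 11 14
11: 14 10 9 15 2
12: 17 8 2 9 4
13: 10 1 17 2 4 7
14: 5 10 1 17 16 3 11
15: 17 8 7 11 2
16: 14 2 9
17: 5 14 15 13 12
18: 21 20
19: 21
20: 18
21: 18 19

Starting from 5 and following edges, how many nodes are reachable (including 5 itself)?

17

BFS from 5 visits: 5, 3, 1, 17, 14, 6, 7, 4, 2, 13, 15, 12, 10, 16, 11, 9, 8
Reachable nodes: 17 of 21 total.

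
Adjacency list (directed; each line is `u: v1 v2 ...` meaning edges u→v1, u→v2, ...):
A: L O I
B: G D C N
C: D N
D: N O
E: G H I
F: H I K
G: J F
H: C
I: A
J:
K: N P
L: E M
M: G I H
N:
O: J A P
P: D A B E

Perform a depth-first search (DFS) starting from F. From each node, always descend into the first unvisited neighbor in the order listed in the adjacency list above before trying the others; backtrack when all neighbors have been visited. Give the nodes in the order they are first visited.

F → H → C → D → N → O → J → A → L → E → G → I → M → P → B → K

Visit F
F → H
H → C
C → D
D → N
D → O
O → J
O → A
A → L
L → E
E → G
E → I
L → M
O → P
P → B
F → K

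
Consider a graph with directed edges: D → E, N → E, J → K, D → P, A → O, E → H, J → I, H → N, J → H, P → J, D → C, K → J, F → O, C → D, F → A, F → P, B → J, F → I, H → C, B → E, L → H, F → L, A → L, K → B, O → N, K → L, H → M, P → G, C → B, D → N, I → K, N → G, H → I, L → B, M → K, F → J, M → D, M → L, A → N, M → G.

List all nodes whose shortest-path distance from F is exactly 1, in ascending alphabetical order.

Level 0: F
Level 1: A, I, J, L, O, P
Level 2: B, G, H, K, N
Level 3: C, E, M
Level 4: D

A, I, J, L, O, P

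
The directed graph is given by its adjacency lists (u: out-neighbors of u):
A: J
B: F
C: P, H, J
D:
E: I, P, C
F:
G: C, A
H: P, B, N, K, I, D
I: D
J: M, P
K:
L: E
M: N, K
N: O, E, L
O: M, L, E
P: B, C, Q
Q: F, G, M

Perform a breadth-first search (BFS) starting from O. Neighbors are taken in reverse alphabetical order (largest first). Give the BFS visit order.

O, M, L, E, N, K, P, I, C, Q, B, D, J, H, G, F, A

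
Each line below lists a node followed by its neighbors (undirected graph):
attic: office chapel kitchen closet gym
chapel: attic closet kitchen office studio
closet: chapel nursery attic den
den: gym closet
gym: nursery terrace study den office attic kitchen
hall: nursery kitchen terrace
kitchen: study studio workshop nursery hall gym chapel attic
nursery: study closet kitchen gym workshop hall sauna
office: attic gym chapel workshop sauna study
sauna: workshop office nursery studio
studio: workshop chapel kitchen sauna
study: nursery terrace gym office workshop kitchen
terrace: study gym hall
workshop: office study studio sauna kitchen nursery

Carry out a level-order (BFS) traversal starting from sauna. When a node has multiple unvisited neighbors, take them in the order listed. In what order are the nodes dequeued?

Visit sauna; enqueue workshop, office, nursery, studio → queue [workshop, office, nursery, studio]
Visit workshop; enqueue study, kitchen → queue [office, nursery, studio, study, kitchen]
Visit office; enqueue attic, gym, chapel → queue [nursery, studio, study, kitchen, attic, gym, chapel]
Visit nursery; enqueue closet, hall → queue [studio, study, kitchen, attic, gym, chapel, closet, hall]
Visit studio → queue [study, kitchen, attic, gym, chapel, closet, hall]
Visit study; enqueue terrace → queue [kitchen, attic, gym, chapel, closet, hall, terrace]
Visit kitchen → queue [attic, gym, chapel, closet, hall, terrace]
Visit attic → queue [gym, chapel, closet, hall, terrace]
Visit gym; enqueue den → queue [chapel, closet, hall, terrace, den]
Visit chapel → queue [closet, hall, terrace, den]
Visit closet → queue [hall, terrace, den]
Visit hall → queue [terrace, den]
Visit terrace → queue [den]
Visit den → queue []

sauna workshop office nursery studio study kitchen attic gym chapel closet hall terrace den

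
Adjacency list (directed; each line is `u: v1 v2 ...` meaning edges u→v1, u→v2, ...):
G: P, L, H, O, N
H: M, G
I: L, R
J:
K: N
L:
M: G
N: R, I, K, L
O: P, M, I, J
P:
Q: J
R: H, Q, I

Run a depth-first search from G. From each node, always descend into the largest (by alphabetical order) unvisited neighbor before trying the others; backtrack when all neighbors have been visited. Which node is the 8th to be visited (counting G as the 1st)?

Visit G
G → P
G → O
O → M
O → J
O → I
I → R
R → Q
R → H
I → L
G → N
N → K

Visit order: G, P, O, M, J, I, R, Q, H, L, N, K

Q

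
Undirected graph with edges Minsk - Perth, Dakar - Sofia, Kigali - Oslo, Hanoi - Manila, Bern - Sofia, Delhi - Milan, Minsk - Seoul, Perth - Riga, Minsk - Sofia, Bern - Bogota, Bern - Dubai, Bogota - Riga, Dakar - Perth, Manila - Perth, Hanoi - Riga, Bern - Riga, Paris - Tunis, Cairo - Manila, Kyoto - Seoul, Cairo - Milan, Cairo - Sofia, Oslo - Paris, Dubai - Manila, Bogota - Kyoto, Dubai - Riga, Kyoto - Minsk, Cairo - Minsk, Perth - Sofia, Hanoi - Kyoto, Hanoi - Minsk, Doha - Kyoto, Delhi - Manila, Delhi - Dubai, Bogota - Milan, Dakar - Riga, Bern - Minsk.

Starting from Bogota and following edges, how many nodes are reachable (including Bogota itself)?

16

BFS from Bogota visits: Bogota, Bern, Kyoto, Milan, Riga, Dubai, Minsk, Sofia, Doha, Hanoi, Seoul, Cairo, Delhi, Dakar, Perth, Manila
Reachable nodes: 16 of 20 total.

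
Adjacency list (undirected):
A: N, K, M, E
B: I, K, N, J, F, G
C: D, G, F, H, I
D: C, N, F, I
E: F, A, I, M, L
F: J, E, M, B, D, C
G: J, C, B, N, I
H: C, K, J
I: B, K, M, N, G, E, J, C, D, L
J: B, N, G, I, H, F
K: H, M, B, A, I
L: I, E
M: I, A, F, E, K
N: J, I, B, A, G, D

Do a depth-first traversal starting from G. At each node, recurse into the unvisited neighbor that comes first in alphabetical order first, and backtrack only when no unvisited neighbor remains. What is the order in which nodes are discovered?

G -> B -> F -> C -> D -> I -> E -> A -> K -> H -> J -> N -> M -> L

Visit G
G → B
B → F
F → C
C → D
D → I
I → E
E → A
A → K
K → H
H → J
J → N
K → M
E → L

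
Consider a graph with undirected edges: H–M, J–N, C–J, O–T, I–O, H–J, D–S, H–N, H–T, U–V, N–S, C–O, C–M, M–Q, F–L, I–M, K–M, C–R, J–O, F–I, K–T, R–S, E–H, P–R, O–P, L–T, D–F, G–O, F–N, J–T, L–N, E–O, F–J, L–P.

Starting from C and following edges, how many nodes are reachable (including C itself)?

18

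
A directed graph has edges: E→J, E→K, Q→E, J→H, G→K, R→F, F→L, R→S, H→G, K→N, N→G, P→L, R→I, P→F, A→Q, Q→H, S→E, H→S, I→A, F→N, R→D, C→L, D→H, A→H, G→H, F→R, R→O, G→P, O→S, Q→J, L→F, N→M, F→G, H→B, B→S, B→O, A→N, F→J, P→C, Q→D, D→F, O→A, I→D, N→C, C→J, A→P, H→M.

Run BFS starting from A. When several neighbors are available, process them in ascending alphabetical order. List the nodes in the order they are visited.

A, H, N, P, Q, B, G, M, S, C, F, L, D, E, J, O, K, R, I

Visit A; enqueue H, N, P, Q → queue [H, N, P, Q]
Visit H; enqueue B, G, M, S → queue [N, P, Q, B, G, M, S]
Visit N; enqueue C → queue [P, Q, B, G, M, S, C]
Visit P; enqueue F, L → queue [Q, B, G, M, S, C, F, L]
Visit Q; enqueue D, E, J → queue [B, G, M, S, C, F, L, D, E, J]
Visit B; enqueue O → queue [G, M, S, C, F, L, D, E, J, O]
Visit G; enqueue K → queue [M, S, C, F, L, D, E, J, O, K]
Visit M → queue [S, C, F, L, D, E, J, O, K]
Visit S → queue [C, F, L, D, E, J, O, K]
Visit C → queue [F, L, D, E, J, O, K]
Visit F; enqueue R → queue [L, D, E, J, O, K, R]
Visit L → queue [D, E, J, O, K, R]
Visit D → queue [E, J, O, K, R]
Visit E → queue [J, O, K, R]
Visit J → queue [O, K, R]
Visit O → queue [K, R]
Visit K → queue [R]
Visit R; enqueue I → queue [I]
Visit I → queue []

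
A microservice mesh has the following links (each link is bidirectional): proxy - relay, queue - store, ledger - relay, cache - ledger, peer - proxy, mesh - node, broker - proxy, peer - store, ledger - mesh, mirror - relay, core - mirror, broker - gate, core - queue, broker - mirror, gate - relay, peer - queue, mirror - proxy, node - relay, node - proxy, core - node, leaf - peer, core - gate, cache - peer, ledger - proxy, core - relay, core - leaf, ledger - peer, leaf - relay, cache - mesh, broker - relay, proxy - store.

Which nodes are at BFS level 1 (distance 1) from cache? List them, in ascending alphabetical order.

ledger, mesh, peer

Level 0: cache
Level 1: ledger, mesh, peer
Level 2: leaf, node, proxy, queue, relay, store
Level 3: broker, core, gate, mirror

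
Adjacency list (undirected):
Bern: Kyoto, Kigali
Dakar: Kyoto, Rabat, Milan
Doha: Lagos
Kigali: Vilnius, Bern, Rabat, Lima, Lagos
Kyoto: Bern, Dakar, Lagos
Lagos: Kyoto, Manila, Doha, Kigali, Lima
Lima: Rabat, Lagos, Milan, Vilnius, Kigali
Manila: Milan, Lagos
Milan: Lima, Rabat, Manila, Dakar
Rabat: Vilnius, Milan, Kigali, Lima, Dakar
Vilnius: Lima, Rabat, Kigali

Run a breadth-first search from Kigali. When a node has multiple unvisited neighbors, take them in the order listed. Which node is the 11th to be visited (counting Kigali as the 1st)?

Visit Kigali; enqueue Vilnius, Bern, Rabat, Lima, Lagos → queue [Vilnius, Bern, Rabat, Lima, Lagos]
Visit Vilnius → queue [Bern, Rabat, Lima, Lagos]
Visit Bern; enqueue Kyoto → queue [Rabat, Lima, Lagos, Kyoto]
Visit Rabat; enqueue Milan, Dakar → queue [Lima, Lagos, Kyoto, Milan, Dakar]
Visit Lima → queue [Lagos, Kyoto, Milan, Dakar]
Visit Lagos; enqueue Manila, Doha → queue [Kyoto, Milan, Dakar, Manila, Doha]
Visit Kyoto → queue [Milan, Dakar, Manila, Doha]
Visit Milan → queue [Dakar, Manila, Doha]
Visit Dakar → queue [Manila, Doha]
Visit Manila → queue [Doha]
Visit Doha → queue []

Visit order: Kigali, Vilnius, Bern, Rabat, Lima, Lagos, Kyoto, Milan, Dakar, Manila, Doha

Doha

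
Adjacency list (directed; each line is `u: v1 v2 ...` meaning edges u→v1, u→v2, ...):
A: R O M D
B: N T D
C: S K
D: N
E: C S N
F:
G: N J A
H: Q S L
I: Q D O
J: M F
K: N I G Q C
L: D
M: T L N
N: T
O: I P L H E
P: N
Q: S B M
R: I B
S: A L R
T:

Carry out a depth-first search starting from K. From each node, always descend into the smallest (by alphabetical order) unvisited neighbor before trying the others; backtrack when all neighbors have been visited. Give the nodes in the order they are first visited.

K, C, S, A, D, N, T, M, L, O, E, H, Q, B, I, P, R, G, J, F

Visit K
K → C
C → S
S → A
A → D
D → N
N → T
A → M
M → L
A → O
O → E
O → H
H → Q
Q → B
O → I
O → P
A → R
K → G
G → J
J → F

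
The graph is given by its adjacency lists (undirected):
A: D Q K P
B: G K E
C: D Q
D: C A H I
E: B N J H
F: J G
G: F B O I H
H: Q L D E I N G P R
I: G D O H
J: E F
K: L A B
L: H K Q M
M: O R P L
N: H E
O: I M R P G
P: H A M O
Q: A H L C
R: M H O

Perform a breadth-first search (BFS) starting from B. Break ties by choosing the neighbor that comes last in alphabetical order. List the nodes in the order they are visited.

Visit B; enqueue K, G, E → queue [K, G, E]
Visit K; enqueue L, A → queue [G, E, L, A]
Visit G; enqueue O, I, H, F → queue [E, L, A, O, I, H, F]
Visit E; enqueue N, J → queue [L, A, O, I, H, F, N, J]
Visit L; enqueue Q, M → queue [A, O, I, H, F, N, J, Q, M]
Visit A; enqueue P, D → queue [O, I, H, F, N, J, Q, M, P, D]
Visit O; enqueue R → queue [I, H, F, N, J, Q, M, P, D, R]
Visit I → queue [H, F, N, J, Q, M, P, D, R]
Visit H → queue [F, N, J, Q, M, P, D, R]
Visit F → queue [N, J, Q, M, P, D, R]
Visit N → queue [J, Q, M, P, D, R]
Visit J → queue [Q, M, P, D, R]
Visit Q; enqueue C → queue [M, P, D, R, C]
Visit M → queue [P, D, R, C]
Visit P → queue [D, R, C]
Visit D → queue [R, C]
Visit R → queue [C]
Visit C → queue []

B -> K -> G -> E -> L -> A -> O -> I -> H -> F -> N -> J -> Q -> M -> P -> D -> R -> C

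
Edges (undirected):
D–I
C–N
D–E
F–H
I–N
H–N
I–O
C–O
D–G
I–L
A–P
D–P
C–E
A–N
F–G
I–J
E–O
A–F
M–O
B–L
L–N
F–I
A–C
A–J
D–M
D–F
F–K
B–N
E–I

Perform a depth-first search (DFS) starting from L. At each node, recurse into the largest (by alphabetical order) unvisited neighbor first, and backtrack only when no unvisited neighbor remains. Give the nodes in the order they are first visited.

Visit L
L → N
N → I
I → O
O → M
M → D
D → P
P → A
A → J
A → F
F → K
F → H
F → G
A → C
C → E
N → B

L N I O M D P A J F K H G C E B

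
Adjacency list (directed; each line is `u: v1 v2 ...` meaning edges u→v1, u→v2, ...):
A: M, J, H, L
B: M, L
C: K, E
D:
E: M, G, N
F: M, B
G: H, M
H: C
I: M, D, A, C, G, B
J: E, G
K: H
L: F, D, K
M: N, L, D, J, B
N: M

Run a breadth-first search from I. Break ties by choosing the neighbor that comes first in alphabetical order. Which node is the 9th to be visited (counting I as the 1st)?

Visit I; enqueue A, B, C, D, G, M → queue [A, B, C, D, G, M]
Visit A; enqueue H, J, L → queue [B, C, D, G, M, H, J, L]
Visit B → queue [C, D, G, M, H, J, L]
Visit C; enqueue E, K → queue [D, G, M, H, J, L, E, K]
Visit D → queue [G, M, H, J, L, E, K]
Visit G → queue [M, H, J, L, E, K]
Visit M; enqueue N → queue [H, J, L, E, K, N]
Visit H → queue [J, L, E, K, N]
Visit J → queue [L, E, K, N]
Visit L; enqueue F → queue [E, K, N, F]
Visit E → queue [K, N, F]
Visit K → queue [N, F]
Visit N → queue [F]
Visit F → queue []

Visit order: I, A, B, C, D, G, M, H, J, L, E, K, N, F

J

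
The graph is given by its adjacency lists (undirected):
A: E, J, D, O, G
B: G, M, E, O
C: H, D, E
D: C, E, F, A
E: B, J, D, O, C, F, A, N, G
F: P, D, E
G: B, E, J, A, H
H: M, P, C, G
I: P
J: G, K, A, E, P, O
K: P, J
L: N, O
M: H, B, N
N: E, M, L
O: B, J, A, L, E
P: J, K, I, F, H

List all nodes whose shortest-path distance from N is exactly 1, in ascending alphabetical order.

E, L, M

Level 0: N
Level 1: E, L, M
Level 2: A, B, C, D, F, G, H, J, O
Level 3: K, P
Level 4: I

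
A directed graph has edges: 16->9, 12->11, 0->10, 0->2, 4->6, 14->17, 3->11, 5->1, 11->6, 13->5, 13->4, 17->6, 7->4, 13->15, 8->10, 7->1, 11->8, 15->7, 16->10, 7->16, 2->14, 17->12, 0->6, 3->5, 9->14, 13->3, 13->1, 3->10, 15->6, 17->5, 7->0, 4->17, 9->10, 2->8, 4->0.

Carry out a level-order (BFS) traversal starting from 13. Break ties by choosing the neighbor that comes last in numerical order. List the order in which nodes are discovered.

Visit 13; enqueue 15, 5, 4, 3, 1 → queue [15, 5, 4, 3, 1]
Visit 15; enqueue 7, 6 → queue [5, 4, 3, 1, 7, 6]
Visit 5 → queue [4, 3, 1, 7, 6]
Visit 4; enqueue 17, 0 → queue [3, 1, 7, 6, 17, 0]
Visit 3; enqueue 11, 10 → queue [1, 7, 6, 17, 0, 11, 10]
Visit 1 → queue [7, 6, 17, 0, 11, 10]
Visit 7; enqueue 16 → queue [6, 17, 0, 11, 10, 16]
Visit 6 → queue [17, 0, 11, 10, 16]
Visit 17; enqueue 12 → queue [0, 11, 10, 16, 12]
Visit 0; enqueue 2 → queue [11, 10, 16, 12, 2]
Visit 11; enqueue 8 → queue [10, 16, 12, 2, 8]
Visit 10 → queue [16, 12, 2, 8]
Visit 16; enqueue 9 → queue [12, 2, 8, 9]
Visit 12 → queue [2, 8, 9]
Visit 2; enqueue 14 → queue [8, 9, 14]
Visit 8 → queue [9, 14]
Visit 9 → queue [14]
Visit 14 → queue []

13, 15, 5, 4, 3, 1, 7, 6, 17, 0, 11, 10, 16, 12, 2, 8, 9, 14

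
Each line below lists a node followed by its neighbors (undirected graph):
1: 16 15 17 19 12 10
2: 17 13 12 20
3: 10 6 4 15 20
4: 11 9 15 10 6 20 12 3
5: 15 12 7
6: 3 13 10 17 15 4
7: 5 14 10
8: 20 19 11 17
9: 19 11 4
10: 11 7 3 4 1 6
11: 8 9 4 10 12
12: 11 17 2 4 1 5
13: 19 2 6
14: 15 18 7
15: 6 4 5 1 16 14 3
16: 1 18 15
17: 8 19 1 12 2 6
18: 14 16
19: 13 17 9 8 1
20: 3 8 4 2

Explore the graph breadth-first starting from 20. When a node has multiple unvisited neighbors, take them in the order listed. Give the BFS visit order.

Visit 20; enqueue 3, 8, 4, 2 → queue [3, 8, 4, 2]
Visit 3; enqueue 10, 6, 15 → queue [8, 4, 2, 10, 6, 15]
Visit 8; enqueue 19, 11, 17 → queue [4, 2, 10, 6, 15, 19, 11, 17]
Visit 4; enqueue 9, 12 → queue [2, 10, 6, 15, 19, 11, 17, 9, 12]
Visit 2; enqueue 13 → queue [10, 6, 15, 19, 11, 17, 9, 12, 13]
Visit 10; enqueue 7, 1 → queue [6, 15, 19, 11, 17, 9, 12, 13, 7, 1]
Visit 6 → queue [15, 19, 11, 17, 9, 12, 13, 7, 1]
Visit 15; enqueue 5, 16, 14 → queue [19, 11, 17, 9, 12, 13, 7, 1, 5, 16, 14]
Visit 19 → queue [11, 17, 9, 12, 13, 7, 1, 5, 16, 14]
Visit 11 → queue [17, 9, 12, 13, 7, 1, 5, 16, 14]
Visit 17 → queue [9, 12, 13, 7, 1, 5, 16, 14]
Visit 9 → queue [12, 13, 7, 1, 5, 16, 14]
Visit 12 → queue [13, 7, 1, 5, 16, 14]
Visit 13 → queue [7, 1, 5, 16, 14]
Visit 7 → queue [1, 5, 16, 14]
Visit 1 → queue [5, 16, 14]
Visit 5 → queue [16, 14]
Visit 16; enqueue 18 → queue [14, 18]
Visit 14 → queue [18]
Visit 18 → queue []

20 → 3 → 8 → 4 → 2 → 10 → 6 → 15 → 19 → 11 → 17 → 9 → 12 → 13 → 7 → 1 → 5 → 16 → 14 → 18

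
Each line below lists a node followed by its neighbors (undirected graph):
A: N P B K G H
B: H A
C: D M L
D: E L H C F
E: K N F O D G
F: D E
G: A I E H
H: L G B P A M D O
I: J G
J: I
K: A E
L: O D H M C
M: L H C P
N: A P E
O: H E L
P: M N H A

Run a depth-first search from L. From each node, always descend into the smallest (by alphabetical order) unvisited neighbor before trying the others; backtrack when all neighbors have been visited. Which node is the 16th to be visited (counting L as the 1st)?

Visit L
L → C
C → D
D → E
E → F
E → G
G → A
A → B
B → H
H → M
M → P
P → N
H → O
A → K
G → I
I → J

Visit order: L, C, D, E, F, G, A, B, H, M, P, N, O, K, I, J

J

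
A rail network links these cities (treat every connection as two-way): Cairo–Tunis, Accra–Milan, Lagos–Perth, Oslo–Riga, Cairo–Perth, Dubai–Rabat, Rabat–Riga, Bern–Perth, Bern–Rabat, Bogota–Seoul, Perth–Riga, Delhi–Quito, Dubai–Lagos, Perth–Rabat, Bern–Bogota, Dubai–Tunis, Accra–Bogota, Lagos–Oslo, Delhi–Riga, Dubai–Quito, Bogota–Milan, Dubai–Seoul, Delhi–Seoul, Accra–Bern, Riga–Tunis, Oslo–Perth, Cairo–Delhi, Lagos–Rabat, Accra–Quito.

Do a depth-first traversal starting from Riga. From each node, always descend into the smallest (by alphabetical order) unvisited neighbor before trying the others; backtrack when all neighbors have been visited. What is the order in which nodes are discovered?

Riga -> Delhi -> Cairo -> Perth -> Bern -> Accra -> Bogota -> Milan -> Seoul -> Dubai -> Lagos -> Oslo -> Rabat -> Quito -> Tunis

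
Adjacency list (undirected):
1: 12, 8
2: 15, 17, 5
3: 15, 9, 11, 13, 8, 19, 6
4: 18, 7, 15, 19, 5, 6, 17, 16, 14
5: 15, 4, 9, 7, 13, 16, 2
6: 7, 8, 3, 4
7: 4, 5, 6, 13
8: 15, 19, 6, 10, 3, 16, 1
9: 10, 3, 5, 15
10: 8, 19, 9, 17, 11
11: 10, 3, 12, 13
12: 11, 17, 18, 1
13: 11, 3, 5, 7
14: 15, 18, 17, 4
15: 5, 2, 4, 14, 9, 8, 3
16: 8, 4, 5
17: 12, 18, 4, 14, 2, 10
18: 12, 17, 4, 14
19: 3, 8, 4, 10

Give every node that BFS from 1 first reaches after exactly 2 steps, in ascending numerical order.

3, 6, 10, 11, 15, 16, 17, 18, 19

Level 0: 1
Level 1: 8, 12
Level 2: 3, 6, 10, 11, 15, 16, 17, 18, 19
Level 3: 2, 4, 5, 7, 9, 13, 14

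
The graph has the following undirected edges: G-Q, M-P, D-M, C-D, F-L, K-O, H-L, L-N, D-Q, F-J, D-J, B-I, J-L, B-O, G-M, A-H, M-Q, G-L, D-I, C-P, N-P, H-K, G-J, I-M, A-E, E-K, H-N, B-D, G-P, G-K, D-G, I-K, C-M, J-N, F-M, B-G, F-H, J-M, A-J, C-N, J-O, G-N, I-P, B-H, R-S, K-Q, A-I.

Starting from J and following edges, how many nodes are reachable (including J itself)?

17

BFS from J visits: J, O, N, M, L, G, F, D, A, K, B, P, H, C, Q, I, E
Reachable nodes: 17 of 19 total.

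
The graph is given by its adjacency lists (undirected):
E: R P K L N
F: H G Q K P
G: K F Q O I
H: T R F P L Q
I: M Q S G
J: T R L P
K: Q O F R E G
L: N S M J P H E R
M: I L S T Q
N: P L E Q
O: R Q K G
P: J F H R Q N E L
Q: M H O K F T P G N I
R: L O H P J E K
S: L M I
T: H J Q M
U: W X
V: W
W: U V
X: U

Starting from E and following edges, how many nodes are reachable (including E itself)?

BFS from E visits: E, R, P, N, L, K, O, J, H, Q, F, S, M, G, T, I
Reachable nodes: 16 of 20 total.

16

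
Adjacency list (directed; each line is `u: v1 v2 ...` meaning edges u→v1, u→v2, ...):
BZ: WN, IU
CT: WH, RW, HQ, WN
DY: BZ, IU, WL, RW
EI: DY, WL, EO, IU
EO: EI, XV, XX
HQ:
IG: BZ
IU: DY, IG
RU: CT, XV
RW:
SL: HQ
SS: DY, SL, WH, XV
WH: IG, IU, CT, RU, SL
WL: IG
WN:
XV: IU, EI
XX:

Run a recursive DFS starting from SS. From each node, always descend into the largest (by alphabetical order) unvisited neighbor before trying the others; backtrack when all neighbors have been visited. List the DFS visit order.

Visit SS
SS → XV
XV → IU
IU → IG
IG → BZ
BZ → WN
IU → DY
DY → WL
DY → RW
XV → EI
EI → EO
EO → XX
SS → WH
WH → SL
SL → HQ
WH → RU
RU → CT

SS XV IU IG BZ WN DY WL RW EI EO XX WH SL HQ RU CT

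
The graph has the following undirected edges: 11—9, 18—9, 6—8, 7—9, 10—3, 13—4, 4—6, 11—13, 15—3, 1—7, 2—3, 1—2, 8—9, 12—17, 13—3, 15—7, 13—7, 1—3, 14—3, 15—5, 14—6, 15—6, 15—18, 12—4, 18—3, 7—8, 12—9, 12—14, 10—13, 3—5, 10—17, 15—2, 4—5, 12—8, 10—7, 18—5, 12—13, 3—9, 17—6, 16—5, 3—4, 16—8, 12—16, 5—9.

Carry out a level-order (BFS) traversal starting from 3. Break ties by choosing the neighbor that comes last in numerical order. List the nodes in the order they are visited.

Visit 3; enqueue 18, 15, 14, 13, 10, 9, 5, 4, 2, 1 → queue [18, 15, 14, 13, 10, 9, 5, 4, 2, 1]
Visit 18 → queue [15, 14, 13, 10, 9, 5, 4, 2, 1]
Visit 15; enqueue 7, 6 → queue [14, 13, 10, 9, 5, 4, 2, 1, 7, 6]
Visit 14; enqueue 12 → queue [13, 10, 9, 5, 4, 2, 1, 7, 6, 12]
Visit 13; enqueue 11 → queue [10, 9, 5, 4, 2, 1, 7, 6, 12, 11]
Visit 10; enqueue 17 → queue [9, 5, 4, 2, 1, 7, 6, 12, 11, 17]
Visit 9; enqueue 8 → queue [5, 4, 2, 1, 7, 6, 12, 11, 17, 8]
Visit 5; enqueue 16 → queue [4, 2, 1, 7, 6, 12, 11, 17, 8, 16]
Visit 4 → queue [2, 1, 7, 6, 12, 11, 17, 8, 16]
Visit 2 → queue [1, 7, 6, 12, 11, 17, 8, 16]
Visit 1 → queue [7, 6, 12, 11, 17, 8, 16]
Visit 7 → queue [6, 12, 11, 17, 8, 16]
Visit 6 → queue [12, 11, 17, 8, 16]
Visit 12 → queue [11, 17, 8, 16]
Visit 11 → queue [17, 8, 16]
Visit 17 → queue [8, 16]
Visit 8 → queue [16]
Visit 16 → queue []

3 -> 18 -> 15 -> 14 -> 13 -> 10 -> 9 -> 5 -> 4 -> 2 -> 1 -> 7 -> 6 -> 12 -> 11 -> 17 -> 8 -> 16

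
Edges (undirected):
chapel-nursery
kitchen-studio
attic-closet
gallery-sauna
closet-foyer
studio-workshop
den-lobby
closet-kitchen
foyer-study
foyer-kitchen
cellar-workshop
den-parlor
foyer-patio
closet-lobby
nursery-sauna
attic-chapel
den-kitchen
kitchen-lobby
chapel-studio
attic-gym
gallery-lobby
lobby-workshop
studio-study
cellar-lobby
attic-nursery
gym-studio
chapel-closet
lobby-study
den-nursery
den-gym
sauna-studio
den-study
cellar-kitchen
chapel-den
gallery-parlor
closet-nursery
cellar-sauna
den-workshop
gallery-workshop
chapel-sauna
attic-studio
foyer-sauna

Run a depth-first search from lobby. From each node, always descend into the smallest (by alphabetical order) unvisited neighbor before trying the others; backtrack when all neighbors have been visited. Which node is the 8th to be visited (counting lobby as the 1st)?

gym

Visit lobby
lobby → cellar
cellar → kitchen
kitchen → closet
closet → attic
attic → chapel
chapel → den
den → gym
gym → studio
studio → sauna
sauna → foyer
foyer → patio
foyer → study
sauna → gallery
gallery → parlor
gallery → workshop
sauna → nursery

Visit order: lobby, cellar, kitchen, closet, attic, chapel, den, gym, studio, sauna, foyer, patio, study, gallery, parlor, workshop, nursery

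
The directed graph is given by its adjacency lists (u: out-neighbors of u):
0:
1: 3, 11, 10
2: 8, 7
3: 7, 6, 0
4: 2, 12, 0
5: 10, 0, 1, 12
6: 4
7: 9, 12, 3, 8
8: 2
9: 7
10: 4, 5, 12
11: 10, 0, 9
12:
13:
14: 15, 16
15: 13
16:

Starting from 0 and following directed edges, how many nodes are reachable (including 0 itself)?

1

BFS from 0 visits: 0
Reachable nodes: 1 of 17 total.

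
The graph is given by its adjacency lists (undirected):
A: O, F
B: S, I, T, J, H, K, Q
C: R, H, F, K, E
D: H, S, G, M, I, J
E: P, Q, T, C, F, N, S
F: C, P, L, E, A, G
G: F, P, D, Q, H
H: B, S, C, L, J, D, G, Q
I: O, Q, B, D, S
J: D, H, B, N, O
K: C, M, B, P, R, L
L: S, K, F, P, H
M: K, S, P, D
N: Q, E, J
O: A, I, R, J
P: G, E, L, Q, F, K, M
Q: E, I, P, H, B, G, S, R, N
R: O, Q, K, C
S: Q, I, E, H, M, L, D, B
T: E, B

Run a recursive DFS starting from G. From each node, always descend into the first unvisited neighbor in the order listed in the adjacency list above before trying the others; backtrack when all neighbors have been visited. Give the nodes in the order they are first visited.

G F C R O A I Q E P L S H B T J D M K N

Visit G
G → F
F → C
C → R
R → O
O → A
O → I
I → Q
Q → E
E → P
P → L
L → S
S → H
H → B
B → T
B → J
J → D
D → M
M → K
J → N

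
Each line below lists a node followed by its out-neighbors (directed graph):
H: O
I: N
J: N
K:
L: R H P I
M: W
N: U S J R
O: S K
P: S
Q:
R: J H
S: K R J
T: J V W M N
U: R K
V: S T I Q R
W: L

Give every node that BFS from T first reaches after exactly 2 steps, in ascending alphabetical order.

I, L, Q, R, S, U

Level 0: T
Level 1: J, M, N, V, W
Level 2: I, L, Q, R, S, U
Level 3: H, K, P
Level 4: O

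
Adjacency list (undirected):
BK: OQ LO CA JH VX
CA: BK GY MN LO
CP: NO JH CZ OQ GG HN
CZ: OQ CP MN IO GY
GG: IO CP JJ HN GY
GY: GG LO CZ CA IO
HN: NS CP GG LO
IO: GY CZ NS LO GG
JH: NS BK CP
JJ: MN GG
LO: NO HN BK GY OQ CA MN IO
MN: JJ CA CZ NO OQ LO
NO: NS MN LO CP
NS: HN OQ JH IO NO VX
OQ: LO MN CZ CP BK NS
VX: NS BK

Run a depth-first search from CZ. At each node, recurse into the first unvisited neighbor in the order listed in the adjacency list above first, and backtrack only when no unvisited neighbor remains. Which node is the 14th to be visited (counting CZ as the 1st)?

JJ

Visit CZ
CZ → OQ
OQ → LO
LO → NO
NO → NS
NS → HN
HN → CP
CP → JH
JH → BK
BK → CA
CA → GY
GY → GG
GG → IO
GG → JJ
JJ → MN
BK → VX

Visit order: CZ, OQ, LO, NO, NS, HN, CP, JH, BK, CA, GY, GG, IO, JJ, MN, VX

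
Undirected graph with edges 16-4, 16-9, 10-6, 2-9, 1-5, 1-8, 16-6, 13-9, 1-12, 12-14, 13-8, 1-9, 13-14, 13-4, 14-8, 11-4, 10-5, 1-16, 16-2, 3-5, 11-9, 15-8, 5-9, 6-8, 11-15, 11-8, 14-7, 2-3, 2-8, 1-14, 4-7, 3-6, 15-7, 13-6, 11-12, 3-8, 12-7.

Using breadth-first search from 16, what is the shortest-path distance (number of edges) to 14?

2

Level 0: 16
Level 1: 1, 2, 4, 6, 9
Level 2: 3, 5, 7, 8, 10, 11, 12, 13, 14
Level 3: 15
14 first appears at level 2.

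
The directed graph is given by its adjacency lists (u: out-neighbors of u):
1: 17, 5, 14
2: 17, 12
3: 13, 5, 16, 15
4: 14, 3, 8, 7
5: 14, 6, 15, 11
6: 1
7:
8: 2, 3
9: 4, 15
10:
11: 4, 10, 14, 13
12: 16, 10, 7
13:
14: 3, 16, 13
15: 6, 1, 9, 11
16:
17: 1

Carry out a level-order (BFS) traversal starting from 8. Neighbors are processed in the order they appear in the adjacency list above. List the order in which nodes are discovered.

Visit 8; enqueue 2, 3 → queue [2, 3]
Visit 2; enqueue 17, 12 → queue [3, 17, 12]
Visit 3; enqueue 13, 5, 16, 15 → queue [17, 12, 13, 5, 16, 15]
Visit 17; enqueue 1 → queue [12, 13, 5, 16, 15, 1]
Visit 12; enqueue 10, 7 → queue [13, 5, 16, 15, 1, 10, 7]
Visit 13 → queue [5, 16, 15, 1, 10, 7]
Visit 5; enqueue 14, 6, 11 → queue [16, 15, 1, 10, 7, 14, 6, 11]
Visit 16 → queue [15, 1, 10, 7, 14, 6, 11]
Visit 15; enqueue 9 → queue [1, 10, 7, 14, 6, 11, 9]
Visit 1 → queue [10, 7, 14, 6, 11, 9]
Visit 10 → queue [7, 14, 6, 11, 9]
Visit 7 → queue [14, 6, 11, 9]
Visit 14 → queue [6, 11, 9]
Visit 6 → queue [11, 9]
Visit 11; enqueue 4 → queue [9, 4]
Visit 9 → queue [4]
Visit 4 → queue []

8, 2, 3, 17, 12, 13, 5, 16, 15, 1, 10, 7, 14, 6, 11, 9, 4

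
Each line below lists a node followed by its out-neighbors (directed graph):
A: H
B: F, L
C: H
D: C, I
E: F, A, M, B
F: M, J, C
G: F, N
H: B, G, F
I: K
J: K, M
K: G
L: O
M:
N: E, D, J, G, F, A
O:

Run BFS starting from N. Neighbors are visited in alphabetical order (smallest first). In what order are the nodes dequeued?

N -> A -> D -> E -> F -> G -> J -> H -> C -> I -> B -> M -> K -> L -> O

Visit N; enqueue A, D, E, F, G, J → queue [A, D, E, F, G, J]
Visit A; enqueue H → queue [D, E, F, G, J, H]
Visit D; enqueue C, I → queue [E, F, G, J, H, C, I]
Visit E; enqueue B, M → queue [F, G, J, H, C, I, B, M]
Visit F → queue [G, J, H, C, I, B, M]
Visit G → queue [J, H, C, I, B, M]
Visit J; enqueue K → queue [H, C, I, B, M, K]
Visit H → queue [C, I, B, M, K]
Visit C → queue [I, B, M, K]
Visit I → queue [B, M, K]
Visit B; enqueue L → queue [M, K, L]
Visit M → queue [K, L]
Visit K → queue [L]
Visit L; enqueue O → queue [O]
Visit O → queue []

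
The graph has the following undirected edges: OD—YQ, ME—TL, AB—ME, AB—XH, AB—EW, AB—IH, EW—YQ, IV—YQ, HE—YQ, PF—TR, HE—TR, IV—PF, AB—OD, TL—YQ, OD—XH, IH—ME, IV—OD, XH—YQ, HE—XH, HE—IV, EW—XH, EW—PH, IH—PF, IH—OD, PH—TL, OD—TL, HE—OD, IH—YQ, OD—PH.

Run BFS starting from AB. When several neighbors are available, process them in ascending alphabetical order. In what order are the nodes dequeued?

AB -> EW -> IH -> ME -> OD -> XH -> PH -> YQ -> PF -> TL -> HE -> IV -> TR

Visit AB; enqueue EW, IH, ME, OD, XH → queue [EW, IH, ME, OD, XH]
Visit EW; enqueue PH, YQ → queue [IH, ME, OD, XH, PH, YQ]
Visit IH; enqueue PF → queue [ME, OD, XH, PH, YQ, PF]
Visit ME; enqueue TL → queue [OD, XH, PH, YQ, PF, TL]
Visit OD; enqueue HE, IV → queue [XH, PH, YQ, PF, TL, HE, IV]
Visit XH → queue [PH, YQ, PF, TL, HE, IV]
Visit PH → queue [YQ, PF, TL, HE, IV]
Visit YQ → queue [PF, TL, HE, IV]
Visit PF; enqueue TR → queue [TL, HE, IV, TR]
Visit TL → queue [HE, IV, TR]
Visit HE → queue [IV, TR]
Visit IV → queue [TR]
Visit TR → queue []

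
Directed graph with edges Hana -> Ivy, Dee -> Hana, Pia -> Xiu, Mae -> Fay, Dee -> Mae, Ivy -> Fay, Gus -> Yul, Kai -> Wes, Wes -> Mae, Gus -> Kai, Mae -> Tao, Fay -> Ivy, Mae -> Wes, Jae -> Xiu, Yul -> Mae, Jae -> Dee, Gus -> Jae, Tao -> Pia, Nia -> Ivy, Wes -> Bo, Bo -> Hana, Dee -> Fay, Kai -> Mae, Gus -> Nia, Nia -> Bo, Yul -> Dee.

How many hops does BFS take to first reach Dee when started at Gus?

2

Level 0: Gus
Level 1: Jae, Kai, Nia, Yul
Level 2: Bo, Dee, Ivy, Mae, Wes, Xiu
Level 3: Fay, Hana, Tao
Level 4: Pia
Dee first appears at level 2.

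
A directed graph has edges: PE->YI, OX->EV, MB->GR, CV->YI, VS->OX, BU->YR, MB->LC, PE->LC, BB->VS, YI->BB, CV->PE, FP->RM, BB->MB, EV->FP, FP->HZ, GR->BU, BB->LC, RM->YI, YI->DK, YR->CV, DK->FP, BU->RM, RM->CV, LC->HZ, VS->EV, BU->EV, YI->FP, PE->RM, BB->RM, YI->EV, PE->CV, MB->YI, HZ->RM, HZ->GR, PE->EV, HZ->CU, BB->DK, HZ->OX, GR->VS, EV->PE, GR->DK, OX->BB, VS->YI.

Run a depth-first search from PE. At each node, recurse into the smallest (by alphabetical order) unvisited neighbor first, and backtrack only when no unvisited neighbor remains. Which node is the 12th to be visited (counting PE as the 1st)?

RM

Visit PE
PE → CV
CV → YI
YI → BB
BB → DK
DK → FP
FP → HZ
HZ → CU
HZ → GR
GR → BU
BU → EV
BU → RM
BU → YR
GR → VS
VS → OX
BB → LC
BB → MB

Visit order: PE, CV, YI, BB, DK, FP, HZ, CU, GR, BU, EV, RM, YR, VS, OX, LC, MB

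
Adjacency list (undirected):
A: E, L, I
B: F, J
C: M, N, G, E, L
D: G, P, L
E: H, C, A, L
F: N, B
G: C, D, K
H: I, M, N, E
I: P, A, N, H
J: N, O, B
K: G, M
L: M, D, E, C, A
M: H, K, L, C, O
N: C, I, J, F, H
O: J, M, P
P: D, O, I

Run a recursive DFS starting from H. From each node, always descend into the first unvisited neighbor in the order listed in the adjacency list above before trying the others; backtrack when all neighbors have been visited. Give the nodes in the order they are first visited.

Visit H
H → I
I → P
P → D
D → G
G → C
C → M
M → K
M → L
L → E
E → A
M → O
O → J
J → N
N → F
F → B

H → I → P → D → G → C → M → K → L → E → A → O → J → N → F → B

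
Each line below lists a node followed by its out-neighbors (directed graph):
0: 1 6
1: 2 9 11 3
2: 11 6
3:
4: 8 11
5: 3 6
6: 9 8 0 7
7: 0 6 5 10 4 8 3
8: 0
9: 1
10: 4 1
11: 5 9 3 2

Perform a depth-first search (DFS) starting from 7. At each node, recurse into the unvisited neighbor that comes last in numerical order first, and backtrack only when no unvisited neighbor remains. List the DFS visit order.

7 → 10 → 4 → 11 → 9 → 1 → 3 → 2 → 6 → 8 → 0 → 5

Visit 7
7 → 10
10 → 4
4 → 11
11 → 9
9 → 1
1 → 3
1 → 2
2 → 6
6 → 8
8 → 0
11 → 5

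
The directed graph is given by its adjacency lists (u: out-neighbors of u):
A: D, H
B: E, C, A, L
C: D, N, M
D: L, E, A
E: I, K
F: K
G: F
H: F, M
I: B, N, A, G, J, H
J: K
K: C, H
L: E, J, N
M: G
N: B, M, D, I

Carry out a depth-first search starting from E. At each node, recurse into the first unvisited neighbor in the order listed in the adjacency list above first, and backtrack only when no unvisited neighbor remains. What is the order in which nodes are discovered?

Visit E
E → I
I → B
B → C
C → D
D → L
L → J
J → K
K → H
H → F
H → M
M → G
L → N
D → A

E → I → B → C → D → L → J → K → H → F → M → G → N → A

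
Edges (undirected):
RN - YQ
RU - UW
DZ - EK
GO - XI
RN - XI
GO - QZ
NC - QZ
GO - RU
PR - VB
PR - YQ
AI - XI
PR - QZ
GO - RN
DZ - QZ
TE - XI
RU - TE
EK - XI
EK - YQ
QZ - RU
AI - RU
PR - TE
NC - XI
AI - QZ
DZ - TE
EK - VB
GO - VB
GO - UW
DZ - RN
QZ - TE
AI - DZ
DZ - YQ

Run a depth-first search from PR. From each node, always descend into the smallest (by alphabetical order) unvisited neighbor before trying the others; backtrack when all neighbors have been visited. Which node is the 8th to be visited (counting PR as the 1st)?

Visit PR
PR → QZ
QZ → AI
AI → DZ
DZ → EK
EK → VB
VB → GO
GO → RN
RN → XI
XI → NC
XI → TE
TE → RU
RU → UW
RN → YQ

Visit order: PR, QZ, AI, DZ, EK, VB, GO, RN, XI, NC, TE, RU, UW, YQ

RN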